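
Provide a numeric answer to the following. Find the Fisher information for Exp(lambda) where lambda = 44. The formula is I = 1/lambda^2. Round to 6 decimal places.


Fisher information for exponential: I(lambda) = 1/lambda^2.
lambda = 44, lambda^2 = 1936.
I = 1/1936 = 0.000517

0.000517


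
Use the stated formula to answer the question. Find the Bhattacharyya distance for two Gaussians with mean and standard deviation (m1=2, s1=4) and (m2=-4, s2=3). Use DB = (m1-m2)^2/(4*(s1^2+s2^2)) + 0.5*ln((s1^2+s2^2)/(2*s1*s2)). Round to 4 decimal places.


Bhattacharyya distance between two Gaussians:
DB = (m1-m2)^2/(4*(s1^2+s2^2)) + (1/2)*ln((s1^2+s2^2)/(2*s1*s2)).
(m1-m2)^2 = (6)^2 = 36.
s1^2+s2^2 = 16 + 9 = 25.
term1 = 36/100 = 0.36.
term2 = 0.5*ln(25/24.0) = 0.020411.
DB = 0.36 + 0.020411 = 0.3804

0.3804


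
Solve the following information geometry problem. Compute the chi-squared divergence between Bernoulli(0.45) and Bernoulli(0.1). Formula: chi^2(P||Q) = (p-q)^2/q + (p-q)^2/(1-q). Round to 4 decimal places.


Chi-squared divergence between Bernoulli distributions:
chi^2 = (p-q)^2/q + (p-q)^2/(1-q).
p = 0.45, q = 0.1, p-q = 0.35.
(p-q)^2 = 0.1225.
term1 = 0.1225/0.1 = 1.225.
term2 = 0.1225/0.9 = 0.136111.
chi^2 = 1.225 + 0.136111 = 1.3611

1.3611


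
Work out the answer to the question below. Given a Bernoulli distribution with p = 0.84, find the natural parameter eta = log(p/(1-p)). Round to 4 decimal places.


Natural parameter for Bernoulli: eta = log(p/(1-p)).
p = 0.84, 1-p = 0.16.
p/(1-p) = 5.25.
eta = log(5.25) = 1.6582

1.6582


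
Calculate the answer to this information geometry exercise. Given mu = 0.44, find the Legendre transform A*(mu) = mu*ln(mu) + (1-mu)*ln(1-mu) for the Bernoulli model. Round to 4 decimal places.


Legendre transform for Bernoulli:
A*(mu) = mu*log(mu) + (1-mu)*log(1-mu).
mu = 0.44, 1-mu = 0.56.
mu*log(mu) = 0.44*log(0.44) = -0.361231.
(1-mu)*log(1-mu) = 0.56*log(0.56) = -0.324698.
A* = -0.361231 + -0.324698 = -0.6859

-0.6859


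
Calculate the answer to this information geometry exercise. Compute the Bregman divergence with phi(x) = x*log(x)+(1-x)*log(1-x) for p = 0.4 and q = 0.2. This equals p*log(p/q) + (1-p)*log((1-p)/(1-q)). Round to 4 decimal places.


Bregman divergence with negative entropy generator:
D = p*log(p/q) + (1-p)*log((1-p)/(1-q)).
p = 0.4, q = 0.2.
p*log(p/q) = 0.4*log(0.4/0.2) = 0.277259.
(1-p)*log((1-p)/(1-q)) = 0.6*log(0.6/0.8) = -0.172609.
D = 0.277259 + -0.172609 = 0.1046

0.1046


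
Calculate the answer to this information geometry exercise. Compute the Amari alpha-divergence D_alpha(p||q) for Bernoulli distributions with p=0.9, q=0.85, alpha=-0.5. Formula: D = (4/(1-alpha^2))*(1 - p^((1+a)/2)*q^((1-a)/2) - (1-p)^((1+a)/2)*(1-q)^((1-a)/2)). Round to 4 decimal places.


Amari alpha-divergence:
D = (4/(1-alpha^2))*(1 - p^((1+a)/2)*q^((1-a)/2) - (1-p)^((1+a)/2)*(1-q)^((1-a)/2)).
alpha = -0.5, p = 0.9, q = 0.85.
e1 = (1+alpha)/2 = 0.25, e2 = (1-alpha)/2 = 0.75.
t1 = p^e1 * q^e2 = 0.9^0.25 * 0.85^0.75 = 0.862233.
t2 = (1-p)^e1 * (1-q)^e2 = 0.1^0.25 * 0.15^0.75 = 0.13554.
4/(1-alpha^2) = 5.333333.
D = 5.333333*(1 - 0.862233 - 0.13554) = 0.0119

0.0119


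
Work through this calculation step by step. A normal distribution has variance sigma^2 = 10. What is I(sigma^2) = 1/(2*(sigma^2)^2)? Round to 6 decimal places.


Fisher information for variance: I(sigma^2) = 1/(2*sigma^4).
sigma^2 = 10, so sigma^4 = 100.
I = 1/(2*100) = 1/200 = 0.005000

0.005000


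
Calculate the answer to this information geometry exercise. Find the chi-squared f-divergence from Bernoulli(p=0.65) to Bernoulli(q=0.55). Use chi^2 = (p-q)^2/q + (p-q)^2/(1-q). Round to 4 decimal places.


Chi-squared divergence between Bernoulli distributions:
chi^2 = (p-q)^2/q + (p-q)^2/(1-q).
p = 0.65, q = 0.55, p-q = 0.1.
(p-q)^2 = 0.01.
term1 = 0.01/0.55 = 0.018182.
term2 = 0.01/0.45 = 0.022222.
chi^2 = 0.018182 + 0.022222 = 0.0404

0.0404


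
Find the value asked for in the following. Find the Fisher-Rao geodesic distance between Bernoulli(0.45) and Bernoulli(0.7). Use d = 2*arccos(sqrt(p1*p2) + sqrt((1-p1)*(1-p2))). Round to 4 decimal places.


Geodesic distance on Bernoulli manifold:
d(p1,p2) = 2*arccos(sqrt(p1*p2) + sqrt((1-p1)*(1-p2))).
sqrt(p1*p2) = sqrt(0.45*0.7) = 0.561249.
sqrt((1-p1)*(1-p2)) = sqrt(0.55*0.3) = 0.406202.
arg = 0.561249 + 0.406202 = 0.967451.
d = 2*arccos(0.967451) = 0.5117

0.5117


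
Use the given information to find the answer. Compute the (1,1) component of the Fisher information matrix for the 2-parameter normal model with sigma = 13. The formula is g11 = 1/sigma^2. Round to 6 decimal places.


For the 2-parameter normal family, the Fisher metric has:
  g11 = 1/sigma^2, g22 = 2/sigma^2.
sigma = 13, sigma^2 = 169.
g11 = 0.005917

0.005917


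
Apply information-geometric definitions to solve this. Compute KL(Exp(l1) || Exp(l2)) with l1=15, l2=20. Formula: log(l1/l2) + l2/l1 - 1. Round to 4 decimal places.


KL divergence for exponential family:
KL = log(l1/l2) + l2/l1 - 1.
log(15/20) = -0.287682.
20/15 = 1.333333.
KL = -0.287682 + 1.333333 - 1 = 0.0457

0.0457


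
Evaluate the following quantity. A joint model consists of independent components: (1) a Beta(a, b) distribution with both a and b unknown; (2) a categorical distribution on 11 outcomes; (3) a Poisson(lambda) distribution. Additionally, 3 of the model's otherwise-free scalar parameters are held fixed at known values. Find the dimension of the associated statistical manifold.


The dimension of a statistical manifold equals the number of free
(independent) real parameters of the model. For a product of independent
blocks the parameter counts add.
- Beta (a, b): 2.
- categorical on 11 outcomes (probabilities sum to 1): 11-1 = 10.
- Poisson (lambda): 1.
Total = 2 + 10 + 1 = 13.
3 parameter(s) fixed at known values: 13 - 3 = 10.
Dimension = 10

10


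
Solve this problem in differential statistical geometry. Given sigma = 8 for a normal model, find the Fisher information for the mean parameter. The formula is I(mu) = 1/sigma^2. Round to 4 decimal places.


The Fisher information for the mean of a normal distribution is I(mu) = 1/sigma^2.
sigma = 8, so sigma^2 = 64.
I(mu) = 1/64 = 0.0156

0.0156


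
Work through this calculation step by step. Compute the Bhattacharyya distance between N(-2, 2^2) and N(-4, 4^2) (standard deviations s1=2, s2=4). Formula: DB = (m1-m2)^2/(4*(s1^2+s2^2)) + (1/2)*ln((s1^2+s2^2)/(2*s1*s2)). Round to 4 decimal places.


Bhattacharyya distance between two Gaussians:
DB = (m1-m2)^2/(4*(s1^2+s2^2)) + (1/2)*ln((s1^2+s2^2)/(2*s1*s2)).
(m1-m2)^2 = (2)^2 = 4.
s1^2+s2^2 = 4 + 16 = 20.
term1 = 4/80 = 0.05.
term2 = 0.5*ln(20/16.0) = 0.111572.
DB = 0.05 + 0.111572 = 0.1616

0.1616


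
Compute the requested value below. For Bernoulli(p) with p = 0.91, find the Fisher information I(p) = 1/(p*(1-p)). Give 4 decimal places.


For Bernoulli(p), Fisher information is I(p) = 1/(p*(1-p)).
p = 0.91, 1-p = 0.09.
p*(1-p) = 0.0819.
I(p) = 1/0.0819 = 12.2100

12.2100


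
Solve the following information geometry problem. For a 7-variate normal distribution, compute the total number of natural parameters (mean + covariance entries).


Exponential family dimension calculation:
For 7-dim MVN: mean has 7 params, covariance has 7*8/2 = 28 unique entries.
Total dim = 7 + 28 = 35.

35


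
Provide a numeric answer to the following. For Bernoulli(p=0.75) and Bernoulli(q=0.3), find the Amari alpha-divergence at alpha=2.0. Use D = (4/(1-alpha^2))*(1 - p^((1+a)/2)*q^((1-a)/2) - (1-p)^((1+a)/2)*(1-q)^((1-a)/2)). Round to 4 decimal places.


Amari alpha-divergence:
D = (4/(1-alpha^2))*(1 - p^((1+a)/2)*q^((1-a)/2) - (1-p)^((1+a)/2)*(1-q)^((1-a)/2)).
alpha = 2.0, p = 0.75, q = 0.3.
e1 = (1+alpha)/2 = 1.5, e2 = (1-alpha)/2 = -0.5.
t1 = p^e1 * q^e2 = 0.75^1.5 * 0.3^-0.5 = 1.185854.
t2 = (1-p)^e1 * (1-q)^e2 = 0.25^1.5 * 0.7^-0.5 = 0.149404.
4/(1-alpha^2) = -1.333333.
D = -1.333333*(1 - 1.185854 - 0.149404) = 0.4470

0.4470


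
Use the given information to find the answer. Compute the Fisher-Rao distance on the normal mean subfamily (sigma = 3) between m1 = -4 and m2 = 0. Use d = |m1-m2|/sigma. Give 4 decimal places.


On the fixed-variance normal subfamily, geodesic distance = |m1-m2|/sigma.
|-4 - 0| = 4.
sigma = 3.
d = 4/3 = 1.3333

1.3333


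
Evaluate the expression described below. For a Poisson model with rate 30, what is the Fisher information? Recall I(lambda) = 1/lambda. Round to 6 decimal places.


Fisher information for Poisson: I(lambda) = 1/lambda.
lambda = 30.
I(lambda) = 1/30 = 0.033333

0.033333


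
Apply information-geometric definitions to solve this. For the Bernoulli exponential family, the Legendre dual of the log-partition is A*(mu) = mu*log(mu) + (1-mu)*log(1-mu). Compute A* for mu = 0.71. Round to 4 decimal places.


Legendre transform for Bernoulli:
A*(mu) = mu*log(mu) + (1-mu)*log(1-mu).
mu = 0.71, 1-mu = 0.29.
mu*log(mu) = 0.71*log(0.71) = -0.243168.
(1-mu)*log(1-mu) = 0.29*log(0.29) = -0.358984.
A* = -0.243168 + -0.358984 = -0.6022

-0.6022


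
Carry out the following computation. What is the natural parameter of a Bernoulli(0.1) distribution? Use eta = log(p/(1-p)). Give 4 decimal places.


Natural parameter for Bernoulli: eta = log(p/(1-p)).
p = 0.1, 1-p = 0.9.
p/(1-p) = 0.111111.
eta = log(0.111111) = -2.1972

-2.1972


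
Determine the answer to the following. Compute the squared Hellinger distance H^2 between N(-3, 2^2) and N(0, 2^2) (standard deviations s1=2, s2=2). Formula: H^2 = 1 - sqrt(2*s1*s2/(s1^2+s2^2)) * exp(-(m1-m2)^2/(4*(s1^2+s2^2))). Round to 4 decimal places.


Squared Hellinger distance for Gaussians:
H^2 = 1 - sqrt(2*s1*s2/(s1^2+s2^2)) * exp(-(m1-m2)^2/(4*(s1^2+s2^2))).
s1^2 = 4, s2^2 = 4, s1^2+s2^2 = 8.
sqrt(2*2*2/(8)) = 1.0.
(m1-m2)^2 = (-3)^2 = 9.
exp(-9/(4*8)) = exp(-0.28125) = 0.75484.
H^2 = 1 - 1.0*0.75484 = 0.2452

0.2452


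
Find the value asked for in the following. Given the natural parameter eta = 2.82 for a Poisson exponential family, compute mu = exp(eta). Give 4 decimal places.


Expectation parameter for Poisson exponential family:
mu = exp(eta).
eta = 2.82.
mu = exp(2.82) = 16.7769

16.7769


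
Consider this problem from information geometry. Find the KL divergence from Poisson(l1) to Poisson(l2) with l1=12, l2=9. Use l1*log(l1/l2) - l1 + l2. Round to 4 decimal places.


KL divergence for Poisson:
KL = l1*log(l1/l2) - l1 + l2.
l1 = 12, l2 = 9.
log(12/9) = 0.287682.
l1*log(l1/l2) = 12 * 0.287682 = 3.452185.
KL = 3.452185 - 12 + 9 = 0.4522

0.4522


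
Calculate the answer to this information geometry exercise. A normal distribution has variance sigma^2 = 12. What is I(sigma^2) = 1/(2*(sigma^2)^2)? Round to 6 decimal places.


Fisher information for variance: I(sigma^2) = 1/(2*sigma^4).
sigma^2 = 12, so sigma^4 = 144.
I = 1/(2*144) = 1/288 = 0.003472

0.003472


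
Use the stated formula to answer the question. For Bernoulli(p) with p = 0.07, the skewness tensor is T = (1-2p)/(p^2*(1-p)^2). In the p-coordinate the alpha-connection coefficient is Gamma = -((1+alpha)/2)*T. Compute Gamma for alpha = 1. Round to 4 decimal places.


Skewness (Amari-Chentsov) tensor: T = (1-2p)/(p^2*(1-p)^2).
p = 0.07, 1-2p = 0.86, p^2 = 0.0049, (1-p)^2 = 0.8649.
T = 0.86/(0.0049 * 0.8649) = 202.92543.
In the p-coordinate, Gamma^(alpha) = Gamma^(0) - (alpha/2)*T with Gamma^(0) = (1/2)*g'(p) = -T/2,
so Gamma^(alpha) = -((1+alpha)/2)*T.
alpha = 1, -(1+alpha)/2 = -1.0.
Gamma = -1.0 * 202.92543 = -202.9254

-202.9254


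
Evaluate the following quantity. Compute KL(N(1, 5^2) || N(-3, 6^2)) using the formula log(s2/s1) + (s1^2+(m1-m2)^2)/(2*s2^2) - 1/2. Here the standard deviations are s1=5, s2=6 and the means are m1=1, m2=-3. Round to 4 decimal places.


KL divergence between normal distributions:
KL = log(s2/s1) + (s1^2 + (m1-m2)^2)/(2*s2^2) - 1/2.
log(6/5) = 0.182322.
(5^2 + (1--3)^2)/(2*6^2) = (25 + 16)/72 = 0.569444.
KL = 0.182322 + 0.569444 - 0.5 = 0.2518

0.2518


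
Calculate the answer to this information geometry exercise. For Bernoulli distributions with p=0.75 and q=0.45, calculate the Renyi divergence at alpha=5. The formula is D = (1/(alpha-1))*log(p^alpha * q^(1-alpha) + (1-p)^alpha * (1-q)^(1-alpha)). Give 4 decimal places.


Renyi divergence of order alpha between Bernoulli distributions:
D = (1/(alpha-1))*log(p^alpha * q^(1-alpha) + (1-p)^alpha * (1-q)^(1-alpha)).
alpha = 5, p = 0.75, q = 0.45.
p^alpha * q^(1-alpha) = 0.75^5 * 0.45^-4 = 5.787037.
(1-p)^alpha * (1-q)^(1-alpha) = 0.25^5 * 0.55^-4 = 0.010672.
sum = 5.787037 + 0.010672 = 5.797709.
D = (1/4)*log(5.797709) = 0.4394

0.4394


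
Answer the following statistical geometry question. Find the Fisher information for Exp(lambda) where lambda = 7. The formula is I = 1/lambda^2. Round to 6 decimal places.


Fisher information for exponential: I(lambda) = 1/lambda^2.
lambda = 7, lambda^2 = 49.
I = 1/49 = 0.020408

0.020408


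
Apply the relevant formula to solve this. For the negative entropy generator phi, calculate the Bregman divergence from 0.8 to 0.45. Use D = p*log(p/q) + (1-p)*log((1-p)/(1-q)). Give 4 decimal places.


Bregman divergence with negative entropy generator:
D = p*log(p/q) + (1-p)*log((1-p)/(1-q)).
p = 0.8, q = 0.45.
p*log(p/q) = 0.8*log(0.8/0.45) = 0.460291.
(1-p)*log((1-p)/(1-q)) = 0.2*log(0.2/0.55) = -0.20232.
D = 0.460291 + -0.20232 = 0.2580

0.2580


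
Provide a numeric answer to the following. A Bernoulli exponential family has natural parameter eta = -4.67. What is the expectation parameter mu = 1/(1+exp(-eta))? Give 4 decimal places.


Dual coordinate (expectation parameter) for Bernoulli:
mu = 1/(1+exp(-eta)).
eta = -4.67.
exp(-eta) = exp(4.67) = 106.697742.
mu = 1/(1+106.697742) = 0.0093

0.0093


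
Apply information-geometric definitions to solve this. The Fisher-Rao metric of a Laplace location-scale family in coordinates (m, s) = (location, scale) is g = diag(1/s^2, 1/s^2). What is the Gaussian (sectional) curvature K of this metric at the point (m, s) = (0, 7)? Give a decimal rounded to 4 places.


The metric has the form g = (A dm^2 + B ds^2)/s^2 with A = 1, B = 1.
Substitute u = sqrt(A/B)*m: g = B*(du^2 + ds^2)/s^2, i.e. B times the
Poincare upper half-plane metric, which has constant Gaussian curvature -1.
Scaling a 2D metric by a constant c divides the Gaussian curvature by c,
so K = -1/B = -1/(1) = -1.0000 everywhere (the point (m, s) = (0, 7) is irrelevant:
the curvature is constant).
The requested Gaussian curvature is K = -1.0000.

-1.0000


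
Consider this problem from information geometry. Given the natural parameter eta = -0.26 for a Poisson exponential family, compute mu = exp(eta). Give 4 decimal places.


Expectation parameter for Poisson exponential family:
mu = exp(eta).
eta = -0.26.
mu = exp(-0.26) = 0.7711

0.7711


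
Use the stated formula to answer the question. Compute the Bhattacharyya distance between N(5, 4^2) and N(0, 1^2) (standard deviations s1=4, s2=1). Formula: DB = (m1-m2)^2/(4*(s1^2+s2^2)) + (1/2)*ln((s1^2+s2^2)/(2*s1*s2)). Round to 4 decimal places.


Bhattacharyya distance between two Gaussians:
DB = (m1-m2)^2/(4*(s1^2+s2^2)) + (1/2)*ln((s1^2+s2^2)/(2*s1*s2)).
(m1-m2)^2 = (5)^2 = 25.
s1^2+s2^2 = 16 + 1 = 17.
term1 = 25/68 = 0.367647.
term2 = 0.5*ln(17/8.0) = 0.376886.
DB = 0.367647 + 0.376886 = 0.7445

0.7445


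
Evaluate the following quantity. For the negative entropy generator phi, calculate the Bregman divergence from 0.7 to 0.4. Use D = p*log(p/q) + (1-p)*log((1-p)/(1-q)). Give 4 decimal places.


Bregman divergence with negative entropy generator:
D = p*log(p/q) + (1-p)*log((1-p)/(1-q)).
p = 0.7, q = 0.4.
p*log(p/q) = 0.7*log(0.7/0.4) = 0.391731.
(1-p)*log((1-p)/(1-q)) = 0.3*log(0.3/0.6) = -0.207944.
D = 0.391731 + -0.207944 = 0.1838

0.1838


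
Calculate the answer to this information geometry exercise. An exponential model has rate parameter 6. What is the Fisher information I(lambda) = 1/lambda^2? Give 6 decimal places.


Fisher information for exponential: I(lambda) = 1/lambda^2.
lambda = 6, lambda^2 = 36.
I = 1/36 = 0.027778

0.027778


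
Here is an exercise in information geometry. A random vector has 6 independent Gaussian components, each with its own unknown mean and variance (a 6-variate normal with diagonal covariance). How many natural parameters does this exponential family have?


Exponential family dimension calculation:
Each univariate normal has two natural parameters (mu/sigma^2 and -1/(2 sigma^2)).
With 6 independent components, dim = 2 * 6 = 12.

12


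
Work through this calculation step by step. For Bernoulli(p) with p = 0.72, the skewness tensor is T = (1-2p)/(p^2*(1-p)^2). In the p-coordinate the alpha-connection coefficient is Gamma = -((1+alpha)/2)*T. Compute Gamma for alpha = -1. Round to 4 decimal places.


Skewness (Amari-Chentsov) tensor: T = (1-2p)/(p^2*(1-p)^2).
p = 0.72, 1-2p = -0.44, p^2 = 0.5184, (1-p)^2 = 0.0784.
T = -0.44/(0.5184 * 0.0784) = -10.82609.
In the p-coordinate, Gamma^(alpha) = Gamma^(0) - (alpha/2)*T with Gamma^(0) = (1/2)*g'(p) = -T/2,
so Gamma^(alpha) = -((1+alpha)/2)*T.
alpha = -1, -(1+alpha)/2 = 0.0.
Gamma = 0.0 * -10.82609 = 0.0000

0.0000


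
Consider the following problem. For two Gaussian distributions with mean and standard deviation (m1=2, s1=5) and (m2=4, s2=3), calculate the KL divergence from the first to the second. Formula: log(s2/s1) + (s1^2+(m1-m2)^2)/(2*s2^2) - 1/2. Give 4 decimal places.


KL divergence between normal distributions:
KL = log(s2/s1) + (s1^2 + (m1-m2)^2)/(2*s2^2) - 1/2.
log(3/5) = -0.510826.
(5^2 + (2-4)^2)/(2*3^2) = (25 + 4)/18 = 1.611111.
KL = -0.510826 + 1.611111 - 0.5 = 0.6003

0.6003


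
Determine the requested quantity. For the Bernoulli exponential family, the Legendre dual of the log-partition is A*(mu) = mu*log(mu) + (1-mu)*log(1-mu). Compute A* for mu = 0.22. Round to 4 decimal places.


Legendre transform for Bernoulli:
A*(mu) = mu*log(mu) + (1-mu)*log(1-mu).
mu = 0.22, 1-mu = 0.78.
mu*log(mu) = 0.22*log(0.22) = -0.333108.
(1-mu)*log(1-mu) = 0.78*log(0.78) = -0.1938.
A* = -0.333108 + -0.1938 = -0.5269

-0.5269


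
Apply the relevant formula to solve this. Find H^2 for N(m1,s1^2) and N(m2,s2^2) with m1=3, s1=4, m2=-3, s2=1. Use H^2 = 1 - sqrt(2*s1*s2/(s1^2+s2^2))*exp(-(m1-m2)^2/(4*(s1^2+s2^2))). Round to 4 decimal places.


Squared Hellinger distance for Gaussians:
H^2 = 1 - sqrt(2*s1*s2/(s1^2+s2^2)) * exp(-(m1-m2)^2/(4*(s1^2+s2^2))).
s1^2 = 16, s2^2 = 1, s1^2+s2^2 = 17.
sqrt(2*4*1/(17)) = 0.685994.
(m1-m2)^2 = (6)^2 = 36.
exp(-36/(4*17)) = exp(-0.529412) = 0.588951.
H^2 = 1 - 0.685994*0.588951 = 0.5960

0.5960


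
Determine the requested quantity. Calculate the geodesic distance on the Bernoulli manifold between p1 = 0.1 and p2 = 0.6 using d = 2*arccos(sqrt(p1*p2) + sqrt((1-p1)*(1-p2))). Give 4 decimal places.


Geodesic distance on Bernoulli manifold:
d(p1,p2) = 2*arccos(sqrt(p1*p2) + sqrt((1-p1)*(1-p2))).
sqrt(p1*p2) = sqrt(0.1*0.6) = 0.244949.
sqrt((1-p1)*(1-p2)) = sqrt(0.9*0.4) = 0.6.
arg = 0.244949 + 0.6 = 0.844949.
d = 2*arccos(0.844949) = 1.1287

1.1287


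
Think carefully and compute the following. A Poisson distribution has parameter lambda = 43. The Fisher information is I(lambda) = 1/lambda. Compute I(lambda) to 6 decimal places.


Fisher information for Poisson: I(lambda) = 1/lambda.
lambda = 43.
I(lambda) = 1/43 = 0.023256

0.023256


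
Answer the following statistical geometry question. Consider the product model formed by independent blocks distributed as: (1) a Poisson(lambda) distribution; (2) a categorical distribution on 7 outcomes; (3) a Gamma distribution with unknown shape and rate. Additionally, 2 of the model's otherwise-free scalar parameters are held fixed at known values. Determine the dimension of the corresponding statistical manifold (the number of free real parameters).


The dimension of a statistical manifold equals the number of free
(independent) real parameters of the model. For a product of independent
blocks the parameter counts add.
- Poisson (lambda): 1.
- categorical on 7 outcomes (probabilities sum to 1): 7-1 = 6.
- Gamma (shape, rate): 2.
Total = 1 + 6 + 2 = 9.
2 parameter(s) fixed at known values: 9 - 2 = 7.
Dimension = 7

7


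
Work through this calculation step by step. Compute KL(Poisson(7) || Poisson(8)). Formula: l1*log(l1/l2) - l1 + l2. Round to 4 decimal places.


KL divergence for Poisson:
KL = l1*log(l1/l2) - l1 + l2.
l1 = 7, l2 = 8.
log(7/8) = -0.133531.
l1*log(l1/l2) = 7 * -0.133531 = -0.93472.
KL = -0.93472 - 7 + 8 = 0.0653

0.0653


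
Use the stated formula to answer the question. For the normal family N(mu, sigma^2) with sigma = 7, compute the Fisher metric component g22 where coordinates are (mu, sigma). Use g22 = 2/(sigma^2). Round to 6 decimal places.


For the 2-parameter normal family, the Fisher metric has:
  g11 = 1/sigma^2, g22 = 2/sigma^2.
sigma = 7, sigma^2 = 49.
g22 = 0.040816

0.040816


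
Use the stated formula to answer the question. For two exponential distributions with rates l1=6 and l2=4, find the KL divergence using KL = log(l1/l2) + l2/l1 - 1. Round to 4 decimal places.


KL divergence for exponential family:
KL = log(l1/l2) + l2/l1 - 1.
log(6/4) = 0.405465.
4/6 = 0.666667.
KL = 0.405465 + 0.666667 - 1 = 0.0721

0.0721


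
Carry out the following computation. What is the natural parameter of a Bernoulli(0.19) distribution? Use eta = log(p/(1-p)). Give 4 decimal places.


Natural parameter for Bernoulli: eta = log(p/(1-p)).
p = 0.19, 1-p = 0.81.
p/(1-p) = 0.234568.
eta = log(0.234568) = -1.4500

-1.4500


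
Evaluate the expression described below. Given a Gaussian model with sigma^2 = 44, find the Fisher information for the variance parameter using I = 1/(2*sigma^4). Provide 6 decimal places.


Fisher information for variance: I(sigma^2) = 1/(2*sigma^4).
sigma^2 = 44, so sigma^4 = 1936.
I = 1/(2*1936) = 1/3872 = 0.000258

0.000258


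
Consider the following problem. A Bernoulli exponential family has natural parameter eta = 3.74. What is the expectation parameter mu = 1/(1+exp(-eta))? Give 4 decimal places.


Dual coordinate (expectation parameter) for Bernoulli:
mu = 1/(1+exp(-eta)).
eta = 3.74.
exp(-eta) = exp(-3.74) = 0.023754.
mu = 1/(1+0.023754) = 0.9768

0.9768


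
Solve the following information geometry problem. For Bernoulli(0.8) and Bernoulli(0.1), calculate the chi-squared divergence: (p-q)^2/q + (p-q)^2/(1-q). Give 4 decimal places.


Chi-squared divergence between Bernoulli distributions:
chi^2 = (p-q)^2/q + (p-q)^2/(1-q).
p = 0.8, q = 0.1, p-q = 0.7.
(p-q)^2 = 0.49.
term1 = 0.49/0.1 = 4.9.
term2 = 0.49/0.9 = 0.544444.
chi^2 = 4.9 + 0.544444 = 5.4444

5.4444


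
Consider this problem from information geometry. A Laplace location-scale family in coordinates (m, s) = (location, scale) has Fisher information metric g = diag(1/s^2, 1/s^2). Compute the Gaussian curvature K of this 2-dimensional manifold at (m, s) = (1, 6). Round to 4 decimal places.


The metric has the form g = (A dm^2 + B ds^2)/s^2 with A = 1, B = 1.
Substitute u = sqrt(A/B)*m: g = B*(du^2 + ds^2)/s^2, i.e. B times the
Poincare upper half-plane metric, which has constant Gaussian curvature -1.
Scaling a 2D metric by a constant c divides the Gaussian curvature by c,
so K = -1/B = -1/(1) = -1.0000 everywhere (the point (m, s) = (1, 6) is irrelevant:
the curvature is constant).
The requested Gaussian curvature is K = -1.0000.

-1.0000


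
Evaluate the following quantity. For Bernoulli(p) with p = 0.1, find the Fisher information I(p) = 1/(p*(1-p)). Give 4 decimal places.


For Bernoulli(p), Fisher information is I(p) = 1/(p*(1-p)).
p = 0.1, 1-p = 0.9.
p*(1-p) = 0.09.
I(p) = 1/0.09 = 11.1111

11.1111


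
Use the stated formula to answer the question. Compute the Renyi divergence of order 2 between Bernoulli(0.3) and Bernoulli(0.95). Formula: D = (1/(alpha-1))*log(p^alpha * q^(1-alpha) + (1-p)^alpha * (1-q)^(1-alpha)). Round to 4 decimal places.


Renyi divergence of order alpha between Bernoulli distributions:
D = (1/(alpha-1))*log(p^alpha * q^(1-alpha) + (1-p)^alpha * (1-q)^(1-alpha)).
alpha = 2, p = 0.3, q = 0.95.
p^alpha * q^(1-alpha) = 0.3^2 * 0.95^-1 = 0.094737.
(1-p)^alpha * (1-q)^(1-alpha) = 0.7^2 * 0.05^-1 = 9.8.
sum = 0.094737 + 9.8 = 9.894737.
D = (1/1)*log(9.894737) = 2.2920

2.2920


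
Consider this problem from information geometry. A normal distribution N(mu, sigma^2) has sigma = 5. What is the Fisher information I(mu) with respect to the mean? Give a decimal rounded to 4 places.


The Fisher information for the mean of a normal distribution is I(mu) = 1/sigma^2.
sigma = 5, so sigma^2 = 25.
I(mu) = 1/25 = 0.0400

0.0400


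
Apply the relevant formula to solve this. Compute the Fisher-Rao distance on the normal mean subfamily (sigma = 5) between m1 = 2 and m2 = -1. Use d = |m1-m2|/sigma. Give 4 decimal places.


On the fixed-variance normal subfamily, geodesic distance = |m1-m2|/sigma.
|2 - -1| = 3.
sigma = 5.
d = 3/5 = 0.6000

0.6000


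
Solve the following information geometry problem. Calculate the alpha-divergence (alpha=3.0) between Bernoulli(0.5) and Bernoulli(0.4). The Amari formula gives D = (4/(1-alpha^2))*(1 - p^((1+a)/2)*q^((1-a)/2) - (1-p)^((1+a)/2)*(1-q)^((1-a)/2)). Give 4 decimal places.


Amari alpha-divergence:
D = (4/(1-alpha^2))*(1 - p^((1+a)/2)*q^((1-a)/2) - (1-p)^((1+a)/2)*(1-q)^((1-a)/2)).
alpha = 3.0, p = 0.5, q = 0.4.
e1 = (1+alpha)/2 = 2.0, e2 = (1-alpha)/2 = -1.0.
t1 = p^e1 * q^e2 = 0.5^2.0 * 0.4^-1.0 = 0.625.
t2 = (1-p)^e1 * (1-q)^e2 = 0.5^2.0 * 0.6^-1.0 = 0.416667.
4/(1-alpha^2) = -0.5.
D = -0.5*(1 - 0.625 - 0.416667) = 0.0208

0.0208


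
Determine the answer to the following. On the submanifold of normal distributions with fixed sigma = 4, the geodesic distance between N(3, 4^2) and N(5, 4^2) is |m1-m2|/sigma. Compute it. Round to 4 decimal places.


On the fixed-variance normal subfamily, geodesic distance = |m1-m2|/sigma.
|3 - 5| = 2.
sigma = 4.
d = 2/4 = 0.5000

0.5000


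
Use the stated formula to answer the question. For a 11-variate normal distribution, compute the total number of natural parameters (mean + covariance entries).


Exponential family dimension calculation:
For 11-dim MVN: mean has 11 params, covariance has 11*12/2 = 66 unique entries.
Total dim = 11 + 66 = 77.

77


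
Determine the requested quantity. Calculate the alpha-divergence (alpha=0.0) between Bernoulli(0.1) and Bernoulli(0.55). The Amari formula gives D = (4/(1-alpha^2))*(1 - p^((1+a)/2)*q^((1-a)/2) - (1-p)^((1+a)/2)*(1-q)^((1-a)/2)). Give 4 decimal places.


Amari alpha-divergence:
D = (4/(1-alpha^2))*(1 - p^((1+a)/2)*q^((1-a)/2) - (1-p)^((1+a)/2)*(1-q)^((1-a)/2)).
alpha = 0.0, p = 0.1, q = 0.55.
e1 = (1+alpha)/2 = 0.5, e2 = (1-alpha)/2 = 0.5.
t1 = p^e1 * q^e2 = 0.1^0.5 * 0.55^0.5 = 0.234521.
t2 = (1-p)^e1 * (1-q)^e2 = 0.9^0.5 * 0.45^0.5 = 0.636396.
4/(1-alpha^2) = 4.0.
D = 4.0*(1 - 0.234521 - 0.636396) = 0.5163

0.5163


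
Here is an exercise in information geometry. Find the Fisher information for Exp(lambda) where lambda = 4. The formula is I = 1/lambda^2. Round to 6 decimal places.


Fisher information for exponential: I(lambda) = 1/lambda^2.
lambda = 4, lambda^2 = 16.
I = 1/16 = 0.062500

0.062500


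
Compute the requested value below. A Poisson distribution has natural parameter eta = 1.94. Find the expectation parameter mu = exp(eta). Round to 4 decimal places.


Expectation parameter for Poisson exponential family:
mu = exp(eta).
eta = 1.94.
mu = exp(1.94) = 6.9588

6.9588


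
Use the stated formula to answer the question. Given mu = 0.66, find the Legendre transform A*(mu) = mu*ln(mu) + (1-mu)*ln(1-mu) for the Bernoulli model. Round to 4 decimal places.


Legendre transform for Bernoulli:
A*(mu) = mu*log(mu) + (1-mu)*log(1-mu).
mu = 0.66, 1-mu = 0.34.
mu*log(mu) = 0.66*log(0.66) = -0.27424.
(1-mu)*log(1-mu) = 0.34*log(0.34) = -0.366795.
A* = -0.27424 + -0.366795 = -0.6410

-0.6410


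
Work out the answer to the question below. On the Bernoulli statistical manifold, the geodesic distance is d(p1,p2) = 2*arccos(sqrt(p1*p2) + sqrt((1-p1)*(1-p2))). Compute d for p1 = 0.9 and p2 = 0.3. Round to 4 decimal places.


Geodesic distance on Bernoulli manifold:
d(p1,p2) = 2*arccos(sqrt(p1*p2) + sqrt((1-p1)*(1-p2))).
sqrt(p1*p2) = sqrt(0.9*0.3) = 0.519615.
sqrt((1-p1)*(1-p2)) = sqrt(0.1*0.7) = 0.264575.
arg = 0.519615 + 0.264575 = 0.78419.
d = 2*arccos(0.78419) = 1.3388

1.3388


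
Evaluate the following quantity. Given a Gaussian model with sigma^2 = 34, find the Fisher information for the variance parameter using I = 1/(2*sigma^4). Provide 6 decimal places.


Fisher information for variance: I(sigma^2) = 1/(2*sigma^4).
sigma^2 = 34, so sigma^4 = 1156.
I = 1/(2*1156) = 1/2312 = 0.000433

0.000433


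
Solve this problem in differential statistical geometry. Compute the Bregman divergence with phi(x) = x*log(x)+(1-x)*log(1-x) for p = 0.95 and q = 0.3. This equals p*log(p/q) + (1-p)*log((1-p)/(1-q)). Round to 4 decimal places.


Bregman divergence with negative entropy generator:
D = p*log(p/q) + (1-p)*log((1-p)/(1-q)).
p = 0.95, q = 0.3.
p*log(p/q) = 0.95*log(0.95/0.3) = 1.095046.
(1-p)*log((1-p)/(1-q)) = 0.05*log(0.05/0.7) = -0.131953.
D = 1.095046 + -0.131953 = 0.9631

0.9631


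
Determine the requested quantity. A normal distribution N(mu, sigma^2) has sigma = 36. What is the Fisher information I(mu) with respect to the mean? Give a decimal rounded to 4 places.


The Fisher information for the mean of a normal distribution is I(mu) = 1/sigma^2.
sigma = 36, so sigma^2 = 1296.
I(mu) = 1/1296 = 0.0008

0.0008


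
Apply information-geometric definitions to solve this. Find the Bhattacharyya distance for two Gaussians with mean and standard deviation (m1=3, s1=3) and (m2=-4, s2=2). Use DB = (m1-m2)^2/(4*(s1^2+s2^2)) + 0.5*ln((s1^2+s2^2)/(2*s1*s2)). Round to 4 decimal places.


Bhattacharyya distance between two Gaussians:
DB = (m1-m2)^2/(4*(s1^2+s2^2)) + (1/2)*ln((s1^2+s2^2)/(2*s1*s2)).
(m1-m2)^2 = (7)^2 = 49.
s1^2+s2^2 = 9 + 4 = 13.
term1 = 49/52 = 0.942308.
term2 = 0.5*ln(13/12.0) = 0.040021.
DB = 0.942308 + 0.040021 = 0.9823

0.9823


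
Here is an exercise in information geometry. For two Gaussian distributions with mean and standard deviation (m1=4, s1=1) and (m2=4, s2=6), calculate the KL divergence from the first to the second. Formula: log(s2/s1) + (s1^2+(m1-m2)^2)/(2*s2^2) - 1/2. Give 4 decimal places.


KL divergence between normal distributions:
KL = log(s2/s1) + (s1^2 + (m1-m2)^2)/(2*s2^2) - 1/2.
log(6/1) = 1.791759.
(1^2 + (4-4)^2)/(2*6^2) = (1 + 0)/72 = 0.013889.
KL = 1.791759 + 0.013889 - 0.5 = 1.3056

1.3056


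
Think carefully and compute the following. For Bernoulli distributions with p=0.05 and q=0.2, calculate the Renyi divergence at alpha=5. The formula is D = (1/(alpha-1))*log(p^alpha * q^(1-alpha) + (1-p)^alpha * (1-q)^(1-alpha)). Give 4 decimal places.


Renyi divergence of order alpha between Bernoulli distributions:
D = (1/(alpha-1))*log(p^alpha * q^(1-alpha) + (1-p)^alpha * (1-q)^(1-alpha)).
alpha = 5, p = 0.05, q = 0.2.
p^alpha * q^(1-alpha) = 0.05^5 * 0.2^-4 = 0.000195.
(1-p)^alpha * (1-q)^(1-alpha) = 0.95^5 * 0.8^-4 = 1.889114.
sum = 0.000195 + 1.889114 = 1.889309.
D = (1/4)*log(1.889309) = 0.1591

0.1591


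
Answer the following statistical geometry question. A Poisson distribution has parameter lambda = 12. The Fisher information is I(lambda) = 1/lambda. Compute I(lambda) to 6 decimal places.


Fisher information for Poisson: I(lambda) = 1/lambda.
lambda = 12.
I(lambda) = 1/12 = 0.083333

0.083333


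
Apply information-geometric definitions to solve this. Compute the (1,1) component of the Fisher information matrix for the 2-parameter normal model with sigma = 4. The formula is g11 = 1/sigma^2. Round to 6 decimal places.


For the 2-parameter normal family, the Fisher metric has:
  g11 = 1/sigma^2, g22 = 2/sigma^2.
sigma = 4, sigma^2 = 16.
g11 = 0.062500

0.062500


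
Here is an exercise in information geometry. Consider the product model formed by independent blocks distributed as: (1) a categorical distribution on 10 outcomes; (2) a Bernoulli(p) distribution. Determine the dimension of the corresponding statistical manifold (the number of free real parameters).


The dimension of a statistical manifold equals the number of free
(independent) real parameters of the model. For a product of independent
blocks the parameter counts add.
- categorical on 10 outcomes (probabilities sum to 1): 10-1 = 9.
- Bernoulli (p): 1.
Total = 9 + 1 = 10.
Dimension = 10

10


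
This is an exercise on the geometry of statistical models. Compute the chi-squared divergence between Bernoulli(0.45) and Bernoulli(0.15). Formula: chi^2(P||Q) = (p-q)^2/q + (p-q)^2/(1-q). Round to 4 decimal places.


Chi-squared divergence between Bernoulli distributions:
chi^2 = (p-q)^2/q + (p-q)^2/(1-q).
p = 0.45, q = 0.15, p-q = 0.3.
(p-q)^2 = 0.09.
term1 = 0.09/0.15 = 0.6.
term2 = 0.09/0.85 = 0.105882.
chi^2 = 0.6 + 0.105882 = 0.7059

0.7059


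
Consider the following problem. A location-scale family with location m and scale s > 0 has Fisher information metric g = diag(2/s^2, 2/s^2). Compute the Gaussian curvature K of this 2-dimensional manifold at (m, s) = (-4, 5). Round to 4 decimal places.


The metric has the form g = (A dm^2 + B ds^2)/s^2 with A = 2, B = 2.
Substitute u = sqrt(A/B)*m: g = B*(du^2 + ds^2)/s^2, i.e. B times the
Poincare upper half-plane metric, which has constant Gaussian curvature -1.
Scaling a 2D metric by a constant c divides the Gaussian curvature by c,
so K = -1/B = -1/(2) = -0.5000 everywhere (the point (m, s) = (-4, 5) is irrelevant:
the curvature is constant).
The requested Gaussian curvature is K = -0.5000.

-0.5000


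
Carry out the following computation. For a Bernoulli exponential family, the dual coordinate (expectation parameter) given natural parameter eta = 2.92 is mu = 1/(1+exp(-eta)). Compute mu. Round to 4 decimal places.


Dual coordinate (expectation parameter) for Bernoulli:
mu = 1/(1+exp(-eta)).
eta = 2.92.
exp(-eta) = exp(-2.92) = 0.053934.
mu = 1/(1+0.053934) = 0.9488

0.9488


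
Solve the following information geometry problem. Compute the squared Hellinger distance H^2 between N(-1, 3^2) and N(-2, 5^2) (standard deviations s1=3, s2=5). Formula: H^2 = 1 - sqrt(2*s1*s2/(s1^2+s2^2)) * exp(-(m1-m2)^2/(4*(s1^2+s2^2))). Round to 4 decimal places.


Squared Hellinger distance for Gaussians:
H^2 = 1 - sqrt(2*s1*s2/(s1^2+s2^2)) * exp(-(m1-m2)^2/(4*(s1^2+s2^2))).
s1^2 = 9, s2^2 = 25, s1^2+s2^2 = 34.
sqrt(2*3*5/(34)) = 0.939336.
(m1-m2)^2 = (1)^2 = 1.
exp(-1/(4*34)) = exp(-0.007353) = 0.992674.
H^2 = 1 - 0.939336*0.992674 = 0.0675

0.0675


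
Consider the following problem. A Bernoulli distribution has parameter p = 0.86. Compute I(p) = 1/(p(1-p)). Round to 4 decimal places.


For Bernoulli(p), Fisher information is I(p) = 1/(p*(1-p)).
p = 0.86, 1-p = 0.14.
p*(1-p) = 0.1204.
I(p) = 1/0.1204 = 8.3056

8.3056


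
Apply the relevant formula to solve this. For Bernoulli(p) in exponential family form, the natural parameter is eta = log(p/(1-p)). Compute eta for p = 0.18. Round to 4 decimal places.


Natural parameter for Bernoulli: eta = log(p/(1-p)).
p = 0.18, 1-p = 0.82.
p/(1-p) = 0.219512.
eta = log(0.219512) = -1.5163

-1.5163


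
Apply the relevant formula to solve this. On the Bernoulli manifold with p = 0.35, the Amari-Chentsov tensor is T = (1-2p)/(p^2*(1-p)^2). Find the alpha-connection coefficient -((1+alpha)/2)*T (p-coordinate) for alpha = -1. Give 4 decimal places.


Skewness (Amari-Chentsov) tensor: T = (1-2p)/(p^2*(1-p)^2).
p = 0.35, 1-2p = 0.3, p^2 = 0.1225, (1-p)^2 = 0.4225.
T = 0.3/(0.1225 * 0.4225) = 5.796401.
In the p-coordinate, Gamma^(alpha) = Gamma^(0) - (alpha/2)*T with Gamma^(0) = (1/2)*g'(p) = -T/2,
so Gamma^(alpha) = -((1+alpha)/2)*T.
alpha = -1, -(1+alpha)/2 = 0.0.
Gamma = 0.0 * 5.796401 = 0.0000

0.0000


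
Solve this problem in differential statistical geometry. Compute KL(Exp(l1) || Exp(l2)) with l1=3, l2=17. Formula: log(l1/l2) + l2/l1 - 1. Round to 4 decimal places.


KL divergence for exponential family:
KL = log(l1/l2) + l2/l1 - 1.
log(3/17) = -1.734601.
17/3 = 5.666667.
KL = -1.734601 + 5.666667 - 1 = 2.9321

2.9321


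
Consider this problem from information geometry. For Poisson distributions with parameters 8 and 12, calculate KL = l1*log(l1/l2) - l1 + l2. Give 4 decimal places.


KL divergence for Poisson:
KL = l1*log(l1/l2) - l1 + l2.
l1 = 8, l2 = 12.
log(8/12) = -0.405465.
l1*log(l1/l2) = 8 * -0.405465 = -3.243721.
KL = -3.243721 - 8 + 12 = 0.7563

0.7563


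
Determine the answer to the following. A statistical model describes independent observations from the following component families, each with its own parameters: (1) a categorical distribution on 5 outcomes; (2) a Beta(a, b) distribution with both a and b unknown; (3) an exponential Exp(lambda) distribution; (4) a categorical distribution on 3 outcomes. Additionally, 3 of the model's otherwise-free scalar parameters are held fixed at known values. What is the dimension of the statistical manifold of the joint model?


The dimension of a statistical manifold equals the number of free
(independent) real parameters of the model. For a product of independent
blocks the parameter counts add.
- categorical on 5 outcomes (probabilities sum to 1): 5-1 = 4.
- Beta (a, b): 2.
- exponential (lambda): 1.
- categorical on 3 outcomes (probabilities sum to 1): 3-1 = 2.
Total = 4 + 2 + 1 + 2 = 9.
3 parameter(s) fixed at known values: 9 - 3 = 6.
Dimension = 6

6


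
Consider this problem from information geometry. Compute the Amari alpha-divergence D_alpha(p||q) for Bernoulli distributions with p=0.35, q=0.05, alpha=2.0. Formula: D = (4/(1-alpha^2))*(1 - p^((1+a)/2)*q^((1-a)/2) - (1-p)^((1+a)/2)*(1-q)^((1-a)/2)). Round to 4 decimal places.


Amari alpha-divergence:
D = (4/(1-alpha^2))*(1 - p^((1+a)/2)*q^((1-a)/2) - (1-p)^((1+a)/2)*(1-q)^((1-a)/2)).
alpha = 2.0, p = 0.35, q = 0.05.
e1 = (1+alpha)/2 = 1.5, e2 = (1-alpha)/2 = -0.5.
t1 = p^e1 * q^e2 = 0.35^1.5 * 0.05^-0.5 = 0.926013.
t2 = (1-p)^e1 * (1-q)^e2 = 0.65^1.5 * 0.95^-0.5 = 0.537661.
4/(1-alpha^2) = -1.333333.
D = -1.333333*(1 - 0.926013 - 0.537661) = 0.6182

0.6182


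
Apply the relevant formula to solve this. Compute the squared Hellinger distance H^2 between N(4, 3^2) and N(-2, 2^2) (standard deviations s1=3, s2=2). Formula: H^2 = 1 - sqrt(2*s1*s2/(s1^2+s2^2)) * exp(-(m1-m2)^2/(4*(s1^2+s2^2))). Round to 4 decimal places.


Squared Hellinger distance for Gaussians:
H^2 = 1 - sqrt(2*s1*s2/(s1^2+s2^2)) * exp(-(m1-m2)^2/(4*(s1^2+s2^2))).
s1^2 = 9, s2^2 = 4, s1^2+s2^2 = 13.
sqrt(2*3*2/(13)) = 0.960769.
(m1-m2)^2 = (6)^2 = 36.
exp(-36/(4*13)) = exp(-0.692308) = 0.50042.
H^2 = 1 - 0.960769*0.50042 = 0.5192

0.5192


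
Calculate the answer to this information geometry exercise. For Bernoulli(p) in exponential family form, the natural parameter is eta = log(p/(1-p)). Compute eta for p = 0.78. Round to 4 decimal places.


Natural parameter for Bernoulli: eta = log(p/(1-p)).
p = 0.78, 1-p = 0.22.
p/(1-p) = 3.545455.
eta = log(3.545455) = 1.2657

1.2657


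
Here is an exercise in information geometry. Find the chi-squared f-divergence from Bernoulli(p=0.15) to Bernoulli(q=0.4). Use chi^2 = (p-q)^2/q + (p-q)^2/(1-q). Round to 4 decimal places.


Chi-squared divergence between Bernoulli distributions:
chi^2 = (p-q)^2/q + (p-q)^2/(1-q).
p = 0.15, q = 0.4, p-q = -0.25.
(p-q)^2 = 0.0625.
term1 = 0.0625/0.4 = 0.15625.
term2 = 0.0625/0.6 = 0.104167.
chi^2 = 0.15625 + 0.104167 = 0.2604

0.2604


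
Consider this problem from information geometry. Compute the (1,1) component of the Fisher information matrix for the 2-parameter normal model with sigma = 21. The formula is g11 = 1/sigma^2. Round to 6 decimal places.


For the 2-parameter normal family, the Fisher metric has:
  g11 = 1/sigma^2, g22 = 2/sigma^2.
sigma = 21, sigma^2 = 441.
g11 = 0.002268

0.002268


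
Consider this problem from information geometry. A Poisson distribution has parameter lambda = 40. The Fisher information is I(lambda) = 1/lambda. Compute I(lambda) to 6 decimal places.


Fisher information for Poisson: I(lambda) = 1/lambda.
lambda = 40.
I(lambda) = 1/40 = 0.025000

0.025000
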